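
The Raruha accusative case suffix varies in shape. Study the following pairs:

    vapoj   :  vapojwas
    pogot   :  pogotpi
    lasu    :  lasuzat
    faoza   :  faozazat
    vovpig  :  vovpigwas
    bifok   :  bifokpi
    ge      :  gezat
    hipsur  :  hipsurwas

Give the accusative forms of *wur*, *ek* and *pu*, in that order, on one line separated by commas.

wurwas, ekpi, puzat

The pattern is voicing of the final sound: -pi when the stem ends in a voiceless consonant (*pogot*, *bifok*); -was when the stem ends in a voiced consonant (*vapoj*, *vovpig*, *hipsur*); -zat when the stem ends in a vowel (*lasu*, *faoza*, *ge*).
Since the final sound of *wur* is /r/ (a voiced consonant), it takes -was, giving *wurwas*.
The final sound of *ek* is /k/, which is a voiceless consonant, so the suffix is -pi, giving *ekpi*.
Since the final sound of *pu* is /u/ (a vowel), it takes -zat, giving *puzat*.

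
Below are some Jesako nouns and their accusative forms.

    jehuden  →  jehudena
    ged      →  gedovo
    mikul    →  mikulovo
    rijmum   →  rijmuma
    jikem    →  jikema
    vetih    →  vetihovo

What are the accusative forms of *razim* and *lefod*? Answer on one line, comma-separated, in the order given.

razima, lefodovo

The suffix is conditioned by the final consonant: -a when the stem ends in a nasal (*jehuden*, *rijmum*, *jikem*); -ovo when the stem ends in a non-nasal consonant (*ged*, *mikul*, *vetih*).
*razim* — final consonant /m/ (a nasal) → -a → *razima*.
*lefod*: final consonant = /d/, non-nasal → -ovo → *lefodovo*.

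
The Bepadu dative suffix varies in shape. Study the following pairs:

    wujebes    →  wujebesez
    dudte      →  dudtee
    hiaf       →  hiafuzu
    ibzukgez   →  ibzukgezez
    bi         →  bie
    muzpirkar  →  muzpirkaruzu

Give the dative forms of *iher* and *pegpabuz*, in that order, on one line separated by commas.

iheruzu, pegpabuzez

The pattern is sibilance of the final sound: -ez when the stem ends in a sibilant (*wujebes*, *ibzukgez*); -uzu when the stem ends in a non-sibilant consonant (*hiaf*, *muzpirkar*); -e when the stem ends in a vowel (*dudte*, *bi*).
Since the final sound of *iher* is /r/ (a non-sibilant consonant), it takes -uzu, giving *iheruzu*.
The final sound of *pegpabuz* is /z/, which is a sibilant, so the suffix is -ez, giving *pegpabuzez*.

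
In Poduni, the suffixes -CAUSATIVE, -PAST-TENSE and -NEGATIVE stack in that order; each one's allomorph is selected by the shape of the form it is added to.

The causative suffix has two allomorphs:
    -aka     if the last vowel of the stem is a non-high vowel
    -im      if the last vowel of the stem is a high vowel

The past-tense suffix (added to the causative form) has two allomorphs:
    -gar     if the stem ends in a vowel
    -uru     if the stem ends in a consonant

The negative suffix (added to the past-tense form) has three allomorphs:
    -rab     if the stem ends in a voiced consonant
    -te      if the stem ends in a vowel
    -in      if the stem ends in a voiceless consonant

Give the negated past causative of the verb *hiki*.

*hiki* — last vowel /i/ (a high vowel) → -im → *hikiim*.
The causative form *hikiim*: final sound = /m/, a consonant → -uru → *hikiimuru*.
Since the final sound of the past-tense form *hikiimuru* is /u/ (a vowel), it takes -te, giving *hikiimurute*.

hikiimurute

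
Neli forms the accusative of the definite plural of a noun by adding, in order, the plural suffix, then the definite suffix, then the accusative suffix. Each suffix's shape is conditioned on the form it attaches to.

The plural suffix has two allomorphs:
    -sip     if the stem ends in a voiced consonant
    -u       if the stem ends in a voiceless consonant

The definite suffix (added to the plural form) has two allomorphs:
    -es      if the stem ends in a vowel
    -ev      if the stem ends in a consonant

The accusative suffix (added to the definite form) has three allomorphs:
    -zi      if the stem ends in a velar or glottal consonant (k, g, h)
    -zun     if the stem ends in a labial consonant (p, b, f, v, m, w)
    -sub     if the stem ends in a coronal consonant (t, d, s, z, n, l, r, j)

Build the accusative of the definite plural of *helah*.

helahuessub

Since the final consonant of *helah* is /h/ (voiceless), it takes -u, giving *helahu*.
The plural form *helahu* — final sound /u/ (a vowel) → -es → *helahues*.
The definite form *helahues* — final consonant /s/ (coronal) → -sub → *helahuessub*.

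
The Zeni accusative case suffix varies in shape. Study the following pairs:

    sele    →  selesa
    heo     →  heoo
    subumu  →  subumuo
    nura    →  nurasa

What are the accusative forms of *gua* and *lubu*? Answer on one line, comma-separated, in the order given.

Looking at the last vowel of each stem: -o when the last vowel of the stem is a rounded vowel (*heo*, *subumu*); -sa when the last vowel of the stem is an unrounded vowel (*sele*, *nura*).
*gua*: last vowel = /a/, an unrounded vowel → -sa → *guasa*.
Since the last vowel of *lubu* is /u/ (a rounded vowel), it takes -o, giving *lubuo*.

guasa, lubuo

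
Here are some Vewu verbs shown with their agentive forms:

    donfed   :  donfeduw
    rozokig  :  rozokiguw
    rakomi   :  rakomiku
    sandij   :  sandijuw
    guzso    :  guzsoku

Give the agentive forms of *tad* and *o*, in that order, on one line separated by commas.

taduw, oku

The suffix is conditioned by the final sound: -uw when the stem ends in a consonant (*donfed*, *rozokig*, *sandij*); -ku when the stem ends in a vowel (*rakomi*, *guzso*).
*tad* — final sound /d/ (a consonant) → -uw → *taduw*.
The final sound of *o* is /o/, which is a vowel, so the suffix is -ku, giving *oku*.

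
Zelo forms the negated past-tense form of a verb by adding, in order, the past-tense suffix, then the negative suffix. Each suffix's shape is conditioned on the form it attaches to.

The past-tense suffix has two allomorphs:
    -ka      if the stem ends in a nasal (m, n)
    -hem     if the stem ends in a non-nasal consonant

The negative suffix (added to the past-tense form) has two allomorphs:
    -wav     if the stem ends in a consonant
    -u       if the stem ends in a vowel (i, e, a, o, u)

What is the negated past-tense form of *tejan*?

*tejan* — final consonant /n/ (a nasal) → -ka → *tejanka*.
The final sound of the past-tense form *tejanka* is /a/, which is a vowel, so the negative suffix is -u, giving *tejankau*.

tejankau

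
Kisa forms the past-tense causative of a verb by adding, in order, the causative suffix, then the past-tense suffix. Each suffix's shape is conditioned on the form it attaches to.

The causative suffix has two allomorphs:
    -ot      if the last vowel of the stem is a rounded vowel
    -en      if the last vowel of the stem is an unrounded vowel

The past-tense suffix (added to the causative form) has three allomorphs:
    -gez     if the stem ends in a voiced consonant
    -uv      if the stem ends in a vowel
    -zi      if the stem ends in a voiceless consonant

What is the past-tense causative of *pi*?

piengez

The last vowel of *pi* is /i/, which is an unrounded vowel, so the causative suffix is -en, giving *pien*.
The final sound of the causative form *pien* is /n/, which is a voiced consonant, so the past-tense suffix is -gez, giving *piengez*.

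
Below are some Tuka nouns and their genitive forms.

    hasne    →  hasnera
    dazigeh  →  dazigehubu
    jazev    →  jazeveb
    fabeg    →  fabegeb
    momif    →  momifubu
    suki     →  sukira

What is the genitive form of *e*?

The pattern is voicing of the final sound: -ubu when the stem ends in a voiceless consonant (*dazigeh*, *momif*); -eb when the stem ends in a voiced consonant (*jazev*, *fabeg*); -ra when the stem ends in a vowel (*hasne*, *suki*).
*e*: final sound = /e/, a vowel → -ra → *era*.

era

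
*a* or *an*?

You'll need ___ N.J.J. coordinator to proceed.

The indefinite article is chosen by the initial *sound* of the following word, not its spelling.
The initialism *N.J.J.* is read letter by letter; the first letter, N, is pronounced /ɛn/, which begins with a vowel sound.
So the article is *an*: You'll need an N.J.J. coordinator to proceed.

an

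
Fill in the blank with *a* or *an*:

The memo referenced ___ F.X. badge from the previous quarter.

The indefinite article is chosen by the initial *sound* of the following word, not its spelling.
The initialism *F.X.* is read letter by letter; the first letter, F, is pronounced /ɛf/, which begins with a vowel sound.
So the article is *an*: The memo referenced an F.X. badge from the previous quarter.

an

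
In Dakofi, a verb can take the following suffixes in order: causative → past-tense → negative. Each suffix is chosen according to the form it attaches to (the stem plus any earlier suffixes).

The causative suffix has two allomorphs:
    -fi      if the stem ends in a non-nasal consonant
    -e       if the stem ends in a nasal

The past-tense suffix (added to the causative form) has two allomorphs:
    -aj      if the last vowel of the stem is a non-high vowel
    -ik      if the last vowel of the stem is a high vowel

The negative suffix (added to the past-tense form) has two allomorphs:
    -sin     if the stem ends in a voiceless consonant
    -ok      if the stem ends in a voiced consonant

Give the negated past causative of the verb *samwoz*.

*samwoz*: final consonant = /z/, non-nasal → -fi → *samwozfi*.
The causative form *samwozfi*: last vowel = /i/, a high vowel → -ik → *samwozfiik*.
The final consonant of the past-tense form *samwozfiik* is /k/, which is voiceless, so the negative suffix is -sin, giving *samwozfiiksin*.

samwozfiiksin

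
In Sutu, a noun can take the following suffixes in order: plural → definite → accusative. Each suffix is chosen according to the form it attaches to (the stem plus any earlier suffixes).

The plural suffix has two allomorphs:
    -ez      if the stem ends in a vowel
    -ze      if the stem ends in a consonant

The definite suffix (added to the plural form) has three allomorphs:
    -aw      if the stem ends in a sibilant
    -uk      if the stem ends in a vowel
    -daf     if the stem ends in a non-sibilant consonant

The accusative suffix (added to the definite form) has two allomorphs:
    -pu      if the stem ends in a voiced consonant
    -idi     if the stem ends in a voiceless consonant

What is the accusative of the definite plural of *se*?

*se* — final sound /e/ (a vowel) → -ez → *seez*.
The plural form *seez* — final sound /z/ (a sibilant) → -aw → *seezaw*.
The definite form *seezaw*: final consonant = /w/, voiced → -pu → *seezawpu*.

seezawpu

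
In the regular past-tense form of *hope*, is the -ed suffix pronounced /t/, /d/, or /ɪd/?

The stem *hope* ends in a voiceless consonant other than /t/.
The -ed suffix is realized as /ɪd/ after /t, d/; as /t/ after other voiceless consonants; and as /d/ after other voiced sounds.
So -ed on *hope* is pronounced /t/.

/t/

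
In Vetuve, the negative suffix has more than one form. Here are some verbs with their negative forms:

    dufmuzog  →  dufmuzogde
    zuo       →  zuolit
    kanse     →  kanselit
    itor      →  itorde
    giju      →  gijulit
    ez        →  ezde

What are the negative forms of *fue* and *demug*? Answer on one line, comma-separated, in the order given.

Looking at the final sound of each stem: -de when the stem ends in a consonant (*dufmuzog*, *itor*, *ez*); -lit when the stem ends in a vowel (*zuo*, *kanse*, *giju*).
*fue* — final sound /e/ (a vowel) → -lit → *fuelit*.
Since the final sound of *demug* is /g/ (a consonant), it takes -de, giving *demugde*.

fuelit, demugde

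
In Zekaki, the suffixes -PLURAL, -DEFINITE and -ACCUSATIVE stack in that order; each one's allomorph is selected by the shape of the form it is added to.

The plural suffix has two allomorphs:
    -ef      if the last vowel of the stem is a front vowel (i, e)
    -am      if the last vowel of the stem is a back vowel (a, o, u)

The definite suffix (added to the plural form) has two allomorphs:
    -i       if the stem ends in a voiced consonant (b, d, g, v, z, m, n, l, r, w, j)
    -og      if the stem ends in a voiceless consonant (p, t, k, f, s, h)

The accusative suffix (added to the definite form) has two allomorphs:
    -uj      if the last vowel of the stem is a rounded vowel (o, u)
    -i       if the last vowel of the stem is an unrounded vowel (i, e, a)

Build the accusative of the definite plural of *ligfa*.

Since the last vowel of *ligfa* is /a/ (a back vowel), it takes -am, giving *ligfaam*.
Since the final consonant of the plural form *ligfaam* is /m/ (voiced), it takes -i, giving *ligfaami*.
The definite form *ligfaami* — last vowel /i/ (an unrounded vowel) → -i → *ligfaamii*.

ligfaamii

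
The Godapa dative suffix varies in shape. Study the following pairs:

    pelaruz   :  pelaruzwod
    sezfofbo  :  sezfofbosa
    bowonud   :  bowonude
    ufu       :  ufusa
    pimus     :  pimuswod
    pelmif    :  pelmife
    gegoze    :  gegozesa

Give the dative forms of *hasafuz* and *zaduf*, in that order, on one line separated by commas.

hasafuzwod, zadufe

The pattern is sibilance of the final sound: -wod when the stem ends in a sibilant (*pelaruz*, *pimus*); -e when the stem ends in a non-sibilant consonant (*bowonud*, *pelmif*); -sa when the stem ends in a vowel (*sezfofbo*, *ufu*, *gegoze*).
*hasafuz* — final sound /z/ (a sibilant) → -wod → *hasafuzwod*.
Since the final sound of *zaduf* is /f/ (a non-sibilant consonant), it takes -e, giving *zadufe*.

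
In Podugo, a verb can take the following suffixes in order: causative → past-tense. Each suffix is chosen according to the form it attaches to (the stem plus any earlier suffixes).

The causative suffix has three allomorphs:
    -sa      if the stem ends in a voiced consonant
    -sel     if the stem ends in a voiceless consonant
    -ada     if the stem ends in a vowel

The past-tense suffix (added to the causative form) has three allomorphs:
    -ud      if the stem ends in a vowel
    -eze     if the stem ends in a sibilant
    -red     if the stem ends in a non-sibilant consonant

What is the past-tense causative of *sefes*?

*sefes* — final sound /s/ (a voiceless consonant) → -sel → *sefessel*.
The final sound of the causative form *sefessel* is /l/, which is a non-sibilant consonant, so the past-tense suffix is -red, giving *sefesselred*.

sefesselred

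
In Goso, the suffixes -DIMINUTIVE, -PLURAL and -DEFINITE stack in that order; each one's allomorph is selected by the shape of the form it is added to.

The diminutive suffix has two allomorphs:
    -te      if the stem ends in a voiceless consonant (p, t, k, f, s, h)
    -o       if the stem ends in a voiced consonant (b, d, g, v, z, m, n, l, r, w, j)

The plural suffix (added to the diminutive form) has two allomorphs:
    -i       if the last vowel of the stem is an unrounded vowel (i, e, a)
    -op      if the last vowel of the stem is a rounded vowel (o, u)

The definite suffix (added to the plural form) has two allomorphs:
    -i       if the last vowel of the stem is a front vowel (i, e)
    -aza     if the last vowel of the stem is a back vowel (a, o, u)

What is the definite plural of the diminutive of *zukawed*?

The final consonant of *zukawed* is /d/, which is voiced, so the diminutive suffix is -o, giving *zukawedo*.
The diminutive form *zukawedo*: last vowel = /o/, a rounded vowel → -op → *zukawedoop*.
The last vowel of the plural form *zukawedoop* is /o/, which is a back vowel, so the definite suffix is -aza, giving *zukawedoopaza*.

zukawedoopaza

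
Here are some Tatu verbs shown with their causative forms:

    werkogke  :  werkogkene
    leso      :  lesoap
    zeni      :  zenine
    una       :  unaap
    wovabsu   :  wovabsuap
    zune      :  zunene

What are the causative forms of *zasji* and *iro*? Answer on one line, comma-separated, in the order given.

The pattern is front/back vowel harmony: -ne when the last vowel of the stem is a front vowel (*werkogke*, *zeni*, *zune*); -ap when the last vowel of the stem is a back vowel (*leso*, *una*, *wovabsu*).
*zasji* — last vowel /i/ (a front vowel) → -ne → *zasjine*.
Since the last vowel of *iro* is /o/ (a back vowel), it takes -ap, giving *iroap*.

zasjine, iroap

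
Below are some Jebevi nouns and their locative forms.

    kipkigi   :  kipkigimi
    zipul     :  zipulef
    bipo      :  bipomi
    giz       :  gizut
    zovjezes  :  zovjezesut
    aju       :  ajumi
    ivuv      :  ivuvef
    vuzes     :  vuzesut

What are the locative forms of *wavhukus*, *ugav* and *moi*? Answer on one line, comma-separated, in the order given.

wavhukusut, ugavef, moimi

The suffix is conditioned by the final sound: -ut when the stem ends in a sibilant (*giz*, *zovjezes*, *vuzes*); -ef when the stem ends in a non-sibilant consonant (*zipul*, *ivuv*); -mi when the stem ends in a vowel (*kipkigi*, *bipo*, *aju*).
*wavhukus*: final sound = /s/, a sibilant → -ut → *wavhukusut*.
The final sound of *ugav* is /v/, which is a non-sibilant consonant, so the suffix is -ef, giving *ugavef*.
*moi*: final sound = /i/, a vowel → -mi → *moimi*.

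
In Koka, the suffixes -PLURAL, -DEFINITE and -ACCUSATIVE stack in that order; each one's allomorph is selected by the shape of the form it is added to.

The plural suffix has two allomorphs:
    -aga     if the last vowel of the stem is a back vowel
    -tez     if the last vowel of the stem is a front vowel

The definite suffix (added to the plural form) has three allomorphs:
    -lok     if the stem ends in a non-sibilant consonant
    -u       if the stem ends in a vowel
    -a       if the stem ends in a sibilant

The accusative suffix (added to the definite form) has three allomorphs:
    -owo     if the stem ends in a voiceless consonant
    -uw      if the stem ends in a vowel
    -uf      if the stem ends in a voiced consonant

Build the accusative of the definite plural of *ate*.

atetezauw

The last vowel of *ate* is /e/, which is a front vowel, so the plural suffix is -tez, giving *atetez*.
The plural form *atetez* — final sound /z/ (a sibilant) → -a → *ateteza*.
Since the final sound of the definite form *ateteza* is /a/ (a vowel), it takes -uw, giving *atetezauw*.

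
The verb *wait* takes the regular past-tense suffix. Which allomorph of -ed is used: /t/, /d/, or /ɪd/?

/ɪd/

The stem *wait* ends in /t/ or /d/.
The -ed suffix is realized as /ɪd/ after /t, d/; as /t/ after other voiceless consonants; and as /d/ after other voiced sounds.
So -ed on *wait* is pronounced /ɪd/.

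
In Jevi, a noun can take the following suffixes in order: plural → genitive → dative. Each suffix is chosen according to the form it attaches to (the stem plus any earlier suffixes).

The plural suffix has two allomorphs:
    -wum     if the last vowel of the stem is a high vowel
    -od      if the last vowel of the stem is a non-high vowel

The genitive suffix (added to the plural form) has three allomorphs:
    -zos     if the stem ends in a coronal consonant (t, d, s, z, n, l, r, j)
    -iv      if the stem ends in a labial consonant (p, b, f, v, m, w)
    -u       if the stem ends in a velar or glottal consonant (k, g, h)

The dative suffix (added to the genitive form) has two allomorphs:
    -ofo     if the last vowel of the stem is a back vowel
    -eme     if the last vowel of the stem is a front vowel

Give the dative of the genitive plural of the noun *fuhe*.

fuheodzosofo

Since the last vowel of *fuhe* is /e/ (a non-high vowel), it takes -od, giving *fuheod*.
The final consonant of the plural form *fuheod* is /d/, which is coronal, so the genitive suffix is -zos, giving *fuheodzos*.
The genitive form *fuheodzos* — last vowel /o/ (a back vowel) → -ofo → *fuheodzosofo*.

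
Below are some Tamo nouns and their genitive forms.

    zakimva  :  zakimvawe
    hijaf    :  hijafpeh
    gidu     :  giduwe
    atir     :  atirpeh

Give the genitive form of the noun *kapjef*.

kapjefpeh

Looking at the final sound of each stem: -peh when the stem ends in a consonant (*hijaf*, *atir*); -we when the stem ends in a vowel (*zakimva*, *gidu*).
*kapjef*: final sound = /f/, a consonant → -peh → *kapjefpeh*.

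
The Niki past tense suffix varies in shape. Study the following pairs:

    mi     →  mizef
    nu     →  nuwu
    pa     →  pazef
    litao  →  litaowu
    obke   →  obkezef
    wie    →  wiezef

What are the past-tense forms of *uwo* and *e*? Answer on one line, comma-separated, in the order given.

Looking at the last vowel of each stem: -wu when the last vowel of the stem is a rounded vowel (*nu*, *litao*); -zef when the last vowel of the stem is an unrounded vowel (*mi*, *pa*, *obke*, *wie*).
*uwo*: last vowel = /o/, a rounded vowel → -wu → *uwowu*.
The last vowel of *e* is /e/, which is an unrounded vowel, so the suffix is -zef, giving *ezef*.

uwowu, ezef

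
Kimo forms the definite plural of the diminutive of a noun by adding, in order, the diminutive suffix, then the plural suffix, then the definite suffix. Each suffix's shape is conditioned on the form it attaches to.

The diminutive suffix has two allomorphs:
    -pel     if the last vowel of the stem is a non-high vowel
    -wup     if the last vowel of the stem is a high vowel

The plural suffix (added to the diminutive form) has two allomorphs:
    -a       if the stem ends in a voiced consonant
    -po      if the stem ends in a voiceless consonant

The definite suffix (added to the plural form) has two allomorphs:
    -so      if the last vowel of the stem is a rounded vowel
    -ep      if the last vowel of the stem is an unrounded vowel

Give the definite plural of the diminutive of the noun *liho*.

lihopelaep

*liho*: last vowel = /o/, a non-high vowel → -pel → *lihopel*.
The diminutive form *lihopel* — final consonant /l/ (voiced) → -a → *lihopela*.
The plural form *lihopela*: last vowel = /a/, an unrounded vowel → -ep → *lihopelaep*.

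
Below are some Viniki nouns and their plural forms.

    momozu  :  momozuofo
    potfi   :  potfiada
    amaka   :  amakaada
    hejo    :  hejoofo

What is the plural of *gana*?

The alternation tracks the last vowel of the stem — -ofo when the last vowel of the stem is a rounded vowel (*momozu*, *hejo*); -ada when the last vowel of the stem is an unrounded vowel (*potfi*, *amaka*).
Since the last vowel of *gana* is /a/ (an unrounded vowel), it takes -ada, giving *ganaada*.

ganaada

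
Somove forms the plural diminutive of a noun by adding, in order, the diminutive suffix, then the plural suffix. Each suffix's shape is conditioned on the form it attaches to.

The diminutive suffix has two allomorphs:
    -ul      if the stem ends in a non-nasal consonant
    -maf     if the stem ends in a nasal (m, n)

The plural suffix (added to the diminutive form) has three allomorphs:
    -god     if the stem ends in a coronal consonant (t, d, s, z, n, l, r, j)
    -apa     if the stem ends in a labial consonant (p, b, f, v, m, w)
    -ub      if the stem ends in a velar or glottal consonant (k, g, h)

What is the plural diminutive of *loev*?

loevulgod

The final consonant of *loev* is /v/, which is non-nasal, so the diminutive suffix is -ul, giving *loevul*.
Since the final consonant of the diminutive form *loevul* is /l/ (coronal), it takes -god, giving *loevulgod*.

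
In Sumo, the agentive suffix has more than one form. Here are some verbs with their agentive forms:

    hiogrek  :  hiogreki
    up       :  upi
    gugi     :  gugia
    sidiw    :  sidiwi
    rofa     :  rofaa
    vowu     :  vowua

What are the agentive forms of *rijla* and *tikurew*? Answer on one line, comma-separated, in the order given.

The pattern is consonant vs. vowel: -i when the stem ends in a consonant (*hiogrek*, *up*, *sidiw*); -a when the stem ends in a vowel (*gugi*, *rofa*, *vowu*).
The final sound of *rijla* is /a/, which is a vowel, so the suffix is -a, giving *rijlaa*.
*tikurew*: final sound = /w/, a consonant → -i → *tikurewi*.

rijlaa, tikurewi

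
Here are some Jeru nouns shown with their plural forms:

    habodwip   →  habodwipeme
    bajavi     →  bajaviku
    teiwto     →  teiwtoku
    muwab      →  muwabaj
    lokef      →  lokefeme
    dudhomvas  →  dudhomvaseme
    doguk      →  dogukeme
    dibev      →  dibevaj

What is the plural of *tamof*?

tamofeme

The suffix is conditioned by the final sound: -eme when the stem ends in a voiceless consonant (*habodwip*, *lokef*, *dudhomvas*, *doguk*); -aj when the stem ends in a voiced consonant (*muwab*, *dibev*); -ku when the stem ends in a vowel (*bajavi*, *teiwto*).
Since the final sound of *tamof* is /f/ (a voiceless consonant), it takes -eme, giving *tamofeme*.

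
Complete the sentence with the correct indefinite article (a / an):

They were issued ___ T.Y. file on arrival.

The indefinite article is chosen by the initial *sound* of the following word, not its spelling.
The initialism *T.Y.* is read letter by letter; the first letter, T, is pronounced /tiː/, which begins with a consonant sound.
So the article is *a*: They were issued a T.Y. file on arrival.

a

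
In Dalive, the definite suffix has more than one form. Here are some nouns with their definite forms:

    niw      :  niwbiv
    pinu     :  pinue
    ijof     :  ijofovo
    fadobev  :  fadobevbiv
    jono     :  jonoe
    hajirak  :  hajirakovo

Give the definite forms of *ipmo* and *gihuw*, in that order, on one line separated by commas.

The alternation tracks the final sound of the stem — -ovo when the stem ends in a voiceless consonant (*ijof*, *hajirak*); -biv when the stem ends in a voiced consonant (*niw*, *fadobev*); -e when the stem ends in a vowel (*pinu*, *jono*).
The final sound of *ipmo* is /o/, which is a vowel, so the suffix is -e, giving *ipmoe*.
*gihuw* — final sound /w/ (a voiced consonant) → -biv → *gihuwbiv*.

ipmoe, gihuwbiv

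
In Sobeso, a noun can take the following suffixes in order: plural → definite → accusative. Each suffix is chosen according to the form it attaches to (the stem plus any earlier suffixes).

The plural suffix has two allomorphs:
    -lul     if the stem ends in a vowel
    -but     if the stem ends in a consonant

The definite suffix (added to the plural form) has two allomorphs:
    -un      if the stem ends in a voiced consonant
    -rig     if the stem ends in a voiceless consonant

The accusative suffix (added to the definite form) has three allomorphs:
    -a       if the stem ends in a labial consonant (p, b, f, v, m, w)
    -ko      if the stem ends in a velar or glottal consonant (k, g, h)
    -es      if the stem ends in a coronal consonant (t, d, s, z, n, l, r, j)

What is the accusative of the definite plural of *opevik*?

opevikbutrigko

*opevik*: final sound = /k/, a consonant → -but → *opevikbut*.
The final consonant of the plural form *opevikbut* is /t/, which is voiceless, so the definite suffix is -rig, giving *opevikbutrig*.
Since the final consonant of the definite form *opevikbutrig* is /g/ (velar/glottal), it takes -ko, giving *opevikbutrigko*.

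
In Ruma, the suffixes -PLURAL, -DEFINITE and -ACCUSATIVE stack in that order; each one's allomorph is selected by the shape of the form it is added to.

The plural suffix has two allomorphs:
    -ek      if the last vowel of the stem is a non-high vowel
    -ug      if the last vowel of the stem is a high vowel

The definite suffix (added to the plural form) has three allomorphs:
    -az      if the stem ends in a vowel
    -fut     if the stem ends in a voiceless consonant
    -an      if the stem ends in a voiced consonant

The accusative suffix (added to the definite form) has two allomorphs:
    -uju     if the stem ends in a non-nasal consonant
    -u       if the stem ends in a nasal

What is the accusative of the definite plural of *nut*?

nutuganu

Since the last vowel of *nut* is /u/ (a high vowel), it takes -ug, giving *nutug*.
The final sound of the plural form *nutug* is /g/, which is a voiced consonant, so the definite suffix is -an, giving *nutugan*.
The definite form *nutugan* — final consonant /n/ (a nasal) → -u → *nutuganu*.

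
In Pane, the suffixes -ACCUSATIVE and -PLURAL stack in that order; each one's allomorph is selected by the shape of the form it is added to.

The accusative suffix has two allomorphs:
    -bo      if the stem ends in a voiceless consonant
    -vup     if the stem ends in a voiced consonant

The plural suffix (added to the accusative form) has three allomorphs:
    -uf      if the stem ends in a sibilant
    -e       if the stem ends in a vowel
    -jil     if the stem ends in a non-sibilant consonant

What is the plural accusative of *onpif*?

The final consonant of *onpif* is /f/, which is voiceless, so the accusative suffix is -bo, giving *onpifbo*.
Since the final sound of the accusative form *onpifbo* is /o/ (a vowel), it takes -e, giving *onpifboe*.

onpifboe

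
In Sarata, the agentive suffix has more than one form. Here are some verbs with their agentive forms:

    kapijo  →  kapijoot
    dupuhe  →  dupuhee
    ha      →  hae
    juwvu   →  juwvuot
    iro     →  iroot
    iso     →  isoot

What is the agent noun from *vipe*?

Looking at the last vowel of each stem: -ot when the last vowel of the stem is a rounded vowel (*kapijo*, *juwvu*, *iro*, *iso*); -e when the last vowel of the stem is an unrounded vowel (*dupuhe*, *ha*).
Since the last vowel of *vipe* is /e/ (an unrounded vowel), it takes -e, giving *vipee*.

vipee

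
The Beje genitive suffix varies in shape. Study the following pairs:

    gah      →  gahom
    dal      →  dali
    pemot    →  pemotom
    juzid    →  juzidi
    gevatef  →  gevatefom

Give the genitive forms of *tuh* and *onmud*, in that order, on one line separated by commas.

The pattern is voicing of the final consonant: -om when the stem ends in a voiceless consonant (*gah*, *pemot*, *gevatef*); -i when the stem ends in a voiced consonant (*dal*, *juzid*).
*tuh* — final consonant /h/ (voiceless) → -om → *tuhom*.
Since the final consonant of *onmud* is /d/ (voiced), it takes -i, giving *onmudi*.

tuhom, onmudi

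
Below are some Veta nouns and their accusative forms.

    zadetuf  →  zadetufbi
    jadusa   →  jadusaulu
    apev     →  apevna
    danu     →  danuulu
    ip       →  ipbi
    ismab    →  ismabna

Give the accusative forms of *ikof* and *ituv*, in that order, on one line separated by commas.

ikofbi, ituvna

Looking at the final sound of each stem: -bi when the stem ends in a voiceless consonant (*zadetuf*, *ip*); -na when the stem ends in a voiced consonant (*apev*, *ismab*); -ulu when the stem ends in a vowel (*jadusa*, *danu*).
*ikof* — final sound /f/ (a voiceless consonant) → -bi → *ikofbi*.
The final sound of *ituv* is /v/, which is a voiced consonant, so the suffix is -na, giving *ituvna*.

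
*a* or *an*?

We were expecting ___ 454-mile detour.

The indefinite article is chosen by the initial *sound* of the following word, not its spelling.
The number *454* is spoken "four hundred …", beginning with /fɔr/ — a consonant sound.
So the article is *a*: We were expecting a 454-mile detour.

a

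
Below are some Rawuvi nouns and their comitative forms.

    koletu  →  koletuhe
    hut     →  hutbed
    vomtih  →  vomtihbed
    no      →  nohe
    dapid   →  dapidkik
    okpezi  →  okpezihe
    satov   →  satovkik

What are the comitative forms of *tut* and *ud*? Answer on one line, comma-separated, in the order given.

The suffix is conditioned by the final sound: -bed when the stem ends in a voiceless consonant (*hut*, *vomtih*); -kik when the stem ends in a voiced consonant (*dapid*, *satov*); -he when the stem ends in a vowel (*koletu*, *no*, *okpezi*).
*tut*: final sound = /t/, a voiceless consonant → -bed → *tutbed*.
*ud*: final sound = /d/, a voiced consonant → -kik → *udkik*.

tutbed, udkik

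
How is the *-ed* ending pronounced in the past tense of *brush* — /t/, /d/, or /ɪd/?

The stem *brush* ends in a voiceless consonant other than /t/.
The -ed suffix is realized as /ɪd/ after /t, d/; as /t/ after other voiceless consonants; and as /d/ after other voiced sounds.
So -ed on *brush* is pronounced /t/.

/t/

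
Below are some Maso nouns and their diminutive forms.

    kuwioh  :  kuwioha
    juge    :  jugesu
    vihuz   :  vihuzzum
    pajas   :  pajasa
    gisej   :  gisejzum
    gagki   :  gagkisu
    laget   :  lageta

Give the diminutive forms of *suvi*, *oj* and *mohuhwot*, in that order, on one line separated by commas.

The suffix is conditioned by the final sound: -a when the stem ends in a voiceless consonant (*kuwioh*, *pajas*, *laget*); -zum when the stem ends in a voiced consonant (*vihuz*, *gisej*); -su when the stem ends in a vowel (*juge*, *gagki*).
Since the final sound of *suvi* is /i/ (a vowel), it takes -su, giving *suvisu*.
*oj*: final sound = /j/, a voiced consonant → -zum → *ojzum*.
The final sound of *mohuhwot* is /t/, which is a voiceless consonant, so the suffix is -a, giving *mohuhwota*.

suvisu, ojzum, mohuhwota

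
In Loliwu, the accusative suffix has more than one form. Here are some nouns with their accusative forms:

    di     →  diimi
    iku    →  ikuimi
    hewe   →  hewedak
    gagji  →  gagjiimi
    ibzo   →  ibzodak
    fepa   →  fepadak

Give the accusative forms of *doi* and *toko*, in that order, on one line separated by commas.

The suffix is conditioned by the last vowel: -imi when the last vowel of the stem is a high vowel (*di*, *iku*, *gagji*); -dak when the last vowel of the stem is a non-high vowel (*hewe*, *ibzo*, *fepa*).
Since the last vowel of *doi* is /i/ (a high vowel), it takes -imi, giving *doiimi*.
The last vowel of *toko* is /o/, which is a non-high vowel, so the suffix is -dak, giving *tokodak*.

doiimi, tokodak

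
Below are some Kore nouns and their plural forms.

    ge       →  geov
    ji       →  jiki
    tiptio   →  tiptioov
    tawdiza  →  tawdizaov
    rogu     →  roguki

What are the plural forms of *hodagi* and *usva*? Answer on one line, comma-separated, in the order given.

hodagiki, usvaov

The suffix is conditioned by the last vowel: -ki when the last vowel of the stem is a high vowel (*ji*, *rogu*); -ov when the last vowel of the stem is a non-high vowel (*ge*, *tiptio*, *tawdiza*).
Since the last vowel of *hodagi* is /i/ (a high vowel), it takes -ki, giving *hodagiki*.
The last vowel of *usva* is /a/, which is a non-high vowel, so the suffix is -ov, giving *usvaov*.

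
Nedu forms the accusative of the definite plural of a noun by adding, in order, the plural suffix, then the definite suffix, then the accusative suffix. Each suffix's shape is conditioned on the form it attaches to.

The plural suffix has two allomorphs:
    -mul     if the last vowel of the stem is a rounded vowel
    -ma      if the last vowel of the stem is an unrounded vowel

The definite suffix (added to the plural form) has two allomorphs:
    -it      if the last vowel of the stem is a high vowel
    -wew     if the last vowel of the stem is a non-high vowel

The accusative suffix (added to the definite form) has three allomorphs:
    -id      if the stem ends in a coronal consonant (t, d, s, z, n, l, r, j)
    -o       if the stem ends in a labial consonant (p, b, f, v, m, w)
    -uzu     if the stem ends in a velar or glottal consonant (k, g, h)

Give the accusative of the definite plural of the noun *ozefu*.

ozefumulitid

*ozefu* — last vowel /u/ (a rounded vowel) → -mul → *ozefumul*.
The last vowel of the plural form *ozefumul* is /u/, which is a high vowel, so the definite suffix is -it, giving *ozefumulit*.
The definite form *ozefumulit* — final consonant /t/ (coronal) → -id → *ozefumulitid*.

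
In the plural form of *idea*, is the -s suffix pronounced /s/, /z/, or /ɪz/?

The stem *idea* ends in a voiced non-sibilant sound.
The plural suffix surfaces as /ɪz/ after sibilants, /s/ after other voiceless consonants, and /z/ after other voiced sounds.
So the plural -s on *idea* is pronounced /z/.

/z/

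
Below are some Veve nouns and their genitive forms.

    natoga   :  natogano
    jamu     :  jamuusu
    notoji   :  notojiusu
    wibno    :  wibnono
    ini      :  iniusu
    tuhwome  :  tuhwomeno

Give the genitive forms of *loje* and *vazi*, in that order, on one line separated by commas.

The suffix is conditioned by the last vowel: -usu when the last vowel of the stem is a high vowel (*jamu*, *notoji*, *ini*); -no when the last vowel of the stem is a non-high vowel (*natoga*, *wibno*, *tuhwome*).
Since the last vowel of *loje* is /e/ (a non-high vowel), it takes -no, giving *lojeno*.
*vazi* — last vowel /i/ (a high vowel) → -usu → *vaziusu*.

lojeno, vaziusu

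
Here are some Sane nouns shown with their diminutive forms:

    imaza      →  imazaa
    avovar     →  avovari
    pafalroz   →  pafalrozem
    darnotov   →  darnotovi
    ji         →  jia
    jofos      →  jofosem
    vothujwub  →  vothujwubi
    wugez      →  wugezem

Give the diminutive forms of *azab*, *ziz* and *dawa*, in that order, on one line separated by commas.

The pattern is sibilance of the final sound: -em when the stem ends in a sibilant (*pafalroz*, *jofos*, *wugez*); -i when the stem ends in a non-sibilant consonant (*avovar*, *darnotov*, *vothujwub*); -a when the stem ends in a vowel (*imaza*, *ji*).
Since the final sound of *azab* is /b/ (a non-sibilant consonant), it takes -i, giving *azabi*.
*ziz* — final sound /z/ (a sibilant) → -em → *zizem*.
Since the final sound of *dawa* is /a/ (a vowel), it takes -a, giving *dawaa*.

azabi, zizem, dawaa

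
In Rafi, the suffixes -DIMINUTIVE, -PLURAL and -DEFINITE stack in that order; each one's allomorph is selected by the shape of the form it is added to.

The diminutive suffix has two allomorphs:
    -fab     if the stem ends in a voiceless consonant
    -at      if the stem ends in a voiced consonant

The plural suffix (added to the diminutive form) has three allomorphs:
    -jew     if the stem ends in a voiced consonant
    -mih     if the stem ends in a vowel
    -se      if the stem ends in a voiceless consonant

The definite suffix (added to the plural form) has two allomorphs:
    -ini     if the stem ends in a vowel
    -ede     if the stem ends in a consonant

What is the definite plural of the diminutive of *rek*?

Since the final consonant of *rek* is /k/ (voiceless), it takes -fab, giving *rekfab*.
The final sound of the diminutive form *rekfab* is /b/, which is a voiced consonant, so the plural suffix is -jew, giving *rekfabjew*.
Since the final sound of the plural form *rekfabjew* is /w/ (a consonant), it takes -ede, giving *rekfabjewede*.

rekfabjewede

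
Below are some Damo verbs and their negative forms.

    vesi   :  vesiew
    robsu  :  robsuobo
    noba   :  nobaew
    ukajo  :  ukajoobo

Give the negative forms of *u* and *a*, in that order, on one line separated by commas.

Looking at the last vowel of each stem: -obo when the last vowel of the stem is a rounded vowel (*robsu*, *ukajo*); -ew when the last vowel of the stem is an unrounded vowel (*vesi*, *noba*).
*u*: last vowel = /u/, a rounded vowel → -obo → *uobo*.
Since the last vowel of *a* is /a/ (an unrounded vowel), it takes -ew, giving *aew*.

uobo, aew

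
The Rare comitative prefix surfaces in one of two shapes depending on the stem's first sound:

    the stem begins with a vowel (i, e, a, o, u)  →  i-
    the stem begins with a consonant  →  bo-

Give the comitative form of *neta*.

*neta*: first sound = /n/, a consonant → bo- → *boneta*.

boneta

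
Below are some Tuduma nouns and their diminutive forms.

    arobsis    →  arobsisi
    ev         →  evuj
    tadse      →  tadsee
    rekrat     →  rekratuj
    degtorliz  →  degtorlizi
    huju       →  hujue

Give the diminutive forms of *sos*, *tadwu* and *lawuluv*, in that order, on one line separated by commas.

The suffix is conditioned by the final sound: -i when the stem ends in a sibilant (*arobsis*, *degtorliz*); -uj when the stem ends in a non-sibilant consonant (*ev*, *rekrat*); -e when the stem ends in a vowel (*tadse*, *huju*).
*sos*: final sound = /s/, a sibilant → -i → *sosi*.
Since the final sound of *tadwu* is /u/ (a vowel), it takes -e, giving *tadwue*.
Since the final sound of *lawuluv* is /v/ (a non-sibilant consonant), it takes -uj, giving *lawuluvuj*.

sosi, tadwue, lawuluvuj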